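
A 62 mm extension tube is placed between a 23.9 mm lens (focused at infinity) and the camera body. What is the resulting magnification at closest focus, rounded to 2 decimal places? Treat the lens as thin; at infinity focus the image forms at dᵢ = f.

The tube moves the image plane from f to f + e, so dᵢ = 23.9 + 62 = 85.9 mm. Focus is achieved when 1/f = 1/dₒ + 1/dᵢ, giving dₒ = 1/(1/f − 1/(f+e)).
Magnification m = dᵢ/dₒ = (f+e)·(1/f − 1/(f+e)) = e/f = 62/23.9 ≈ 2.5941.

2.59×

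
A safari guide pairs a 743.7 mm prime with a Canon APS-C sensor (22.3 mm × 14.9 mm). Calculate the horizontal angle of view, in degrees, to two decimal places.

Angle of view α = 2·arctan(w/2f) with w = 22.3 mm and f = 743.7 mm.
w/2f = 0.01499; arctan(0.01499) ≈ 0.8589°, so α ≈ 1.7179°.

1.72°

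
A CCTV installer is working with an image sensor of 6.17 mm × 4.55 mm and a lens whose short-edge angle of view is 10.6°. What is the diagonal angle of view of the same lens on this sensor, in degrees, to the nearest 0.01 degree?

From the short-edge AOV: f = 4.55 / (2·tan(5.3°)) = 4.55 / 0.18553 ≈ 24.5238 mm.
Sensor diagonal = √(6.17² + 4.55²) = √58.7714 ≈ 7.6663 mm.
Diagonal AOV = 2·arctan(7.6663 / (2 × 24.5238)) = 2·arctan(0.15630) ≈ 17.7672°.

17.77°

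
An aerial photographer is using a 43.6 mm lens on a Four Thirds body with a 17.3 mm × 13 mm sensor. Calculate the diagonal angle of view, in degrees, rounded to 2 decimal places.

Sensor diagonal = √(17.3² + 13²) = √468.2900 ≈ 21.6400 mm.
Angle of view α = 2·arctan(d/2f) with d = 21.6400 mm and f = 43.6 mm.
d/2f = 0.24817; arctan(0.24817) ≈ 13.9373°, so α ≈ 27.8745°.

27.87°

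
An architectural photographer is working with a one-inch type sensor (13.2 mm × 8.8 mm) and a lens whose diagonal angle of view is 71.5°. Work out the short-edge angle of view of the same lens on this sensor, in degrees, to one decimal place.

43.5°

Sensor diagonal = √(13.2² + 8.8²) = √251.6800 ≈ 15.8644 mm.
From the diagonal AOV: f = 15.8644 / (2·tan(35.75°)) = 15.8644 / 1.43979 ≈ 11.0185 mm.
Short-edge AOV = 2·arctan(8.8 / (2 × 11.0185)) = 2·arctan(0.39933) ≈ 43.5363°.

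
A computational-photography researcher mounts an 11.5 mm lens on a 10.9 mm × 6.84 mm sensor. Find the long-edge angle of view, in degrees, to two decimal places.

50.71°

Angle of view α = 2·arctan(w/2f) with w = 10.9 mm and f = 11.5 mm.
w/2f = 0.47391; arctan(0.47391) ≈ 25.3569°, so α ≈ 50.7138°.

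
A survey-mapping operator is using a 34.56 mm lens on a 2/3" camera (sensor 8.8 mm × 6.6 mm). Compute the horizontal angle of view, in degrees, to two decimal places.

14.51°

Angle of view α = 2·arctan(w/2f) with w = 8.8 mm and f = 34.56 mm.
w/2f = 0.12731; arctan(0.12731) ≈ 7.2556°, so α ≈ 14.5111°.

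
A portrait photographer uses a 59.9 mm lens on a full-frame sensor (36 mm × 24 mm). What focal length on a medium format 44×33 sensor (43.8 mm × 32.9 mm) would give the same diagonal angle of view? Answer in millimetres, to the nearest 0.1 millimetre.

75.8 mm

Sensor diagonal = √(36² + 24²) = √1872.0000 ≈ 43.2666 mm.
Sensor diagonal = √(43.8² + 32.9²) = √3000.8500 ≈ 54.7800 mm.
Equal angle of view means equal diagonal/f ratio, so f₂ = f₁ · (diagonal₂/diagonal₁) = 59.9 × 54.7800/43.2666.
f₂ = 59.9 × 1.26610 ≈ 75.840 mm.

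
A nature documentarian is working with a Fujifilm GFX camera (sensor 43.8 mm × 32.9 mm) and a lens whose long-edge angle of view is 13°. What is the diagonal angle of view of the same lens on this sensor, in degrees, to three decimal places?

16.220°

From the long-edge AOV: f = 43.8 / (2·tan(6.5°)) = 43.8 / 0.22787 ≈ 192.2138 mm.
Sensor diagonal = √(43.8² + 32.9²) = √3000.8500 ≈ 54.7800 mm.
Diagonal AOV = 2·arctan(54.7800 / (2 × 192.2138)) = 2·arctan(0.14250) ≈ 16.2198°.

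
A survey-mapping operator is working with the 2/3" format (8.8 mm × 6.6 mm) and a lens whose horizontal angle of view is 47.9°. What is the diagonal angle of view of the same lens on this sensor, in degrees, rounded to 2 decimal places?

From the horizontal AOV: f = 8.8 / (2·tan(23.95°)) = 8.8 / 0.88837 ≈ 9.9058 mm.
Sensor diagonal = √(8.8² + 6.6²) = √121.0000 ≈ 11.0000 mm.
Diagonal AOV = 2·arctan(11.0000 / (2 × 9.9058)) = 2·arctan(0.55523) ≈ 58.0806°.

58.08°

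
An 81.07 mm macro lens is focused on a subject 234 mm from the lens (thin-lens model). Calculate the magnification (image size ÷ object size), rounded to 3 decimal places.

Thin lens: 1/f = 1/dₒ + 1/dᵢ → 1/dᵢ = 1/81.07 − 1/234 = 0.0080615 mm⁻¹, so dᵢ ≈ 124.0462 mm.
Magnification m = dᵢ/dₒ = 124.0462/234 ≈ 0.53011.

0.530×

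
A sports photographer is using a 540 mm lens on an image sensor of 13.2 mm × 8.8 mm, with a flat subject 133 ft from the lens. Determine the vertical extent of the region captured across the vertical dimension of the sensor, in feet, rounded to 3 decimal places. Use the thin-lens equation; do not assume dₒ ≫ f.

dₒ: 133 ft × 304.8 mm/ft = 40538.40 mm.
Similar triangles through the lens centre give W/dₒ = h/dᵢ; with 1/f = 1/dₒ + 1/dᵢ this gives W = h·(dₒ − f)/f.
W = 8.8 mm × (40538.4 − 540) / 540 = 8.8 × 74.0711 ≈ 651.826 mm = 651.826/304.8 ft = 2.13854 ft.

2.139 ft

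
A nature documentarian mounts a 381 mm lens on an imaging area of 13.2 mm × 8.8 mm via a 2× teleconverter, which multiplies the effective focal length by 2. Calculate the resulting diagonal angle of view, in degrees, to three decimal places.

Effective focal length f = 381 × 2 = 762 mm.
Sensor diagonal = √(13.2² + 8.8²) = √251.6800 ≈ 15.8644 mm.
α = 2·arctan(15.864 / (2 × 762)) = 2·arctan(0.01041) ≈ 1.1928°.

1.193°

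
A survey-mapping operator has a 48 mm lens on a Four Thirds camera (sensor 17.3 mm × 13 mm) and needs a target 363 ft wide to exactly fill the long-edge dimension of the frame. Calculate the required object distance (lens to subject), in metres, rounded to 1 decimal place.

W: 363 ft × 304.8 mm/ft = 110642.40 mm.
Magnification m = w/W = dᵢ/dₒ; combined with 1/f = 1/dₒ + 1/dᵢ this gives dₒ = f·(1 + W/w).
dₒ = 48 mm × (1 + 110642/17.3) = 48 × 6396.5142 ≈ 307032.684 mm = 307.033 m.

307.0 m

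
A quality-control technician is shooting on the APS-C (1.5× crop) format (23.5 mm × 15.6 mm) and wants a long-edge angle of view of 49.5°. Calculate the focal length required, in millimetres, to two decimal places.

From α = 2·arctan(w/2f) we get f = w / (2·tan(α/2)).
With w = 23.5 mm and α/2 = 24.75°, tan(α/2) ≈ 0.46101, so f ≈ 23.5 / 0.92201 ≈ 25.4877 mm.

25.49 mm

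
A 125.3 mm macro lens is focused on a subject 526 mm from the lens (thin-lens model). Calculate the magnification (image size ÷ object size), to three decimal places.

0.313×

Thin lens: 1/f = 1/dₒ + 1/dᵢ → 1/dᵢ = 1/125.3 − 1/526 = 0.0060797 mm⁻¹, so dᵢ ≈ 164.4817 mm.
Magnification m = dᵢ/dₒ = 164.4817/526 ≈ 0.31270.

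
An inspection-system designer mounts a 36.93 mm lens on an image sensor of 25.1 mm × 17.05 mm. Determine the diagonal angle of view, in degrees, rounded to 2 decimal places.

44.67°

Sensor diagonal = √(25.1² + 17.05²) = √920.7125 ≈ 30.3432 mm.
Angle of view α = 2·arctan(d/2f) with d = 30.3432 mm and f = 36.93 mm.
d/2f = 0.41082; arctan(0.41082) ≈ 22.3339°, so α ≈ 44.6678°.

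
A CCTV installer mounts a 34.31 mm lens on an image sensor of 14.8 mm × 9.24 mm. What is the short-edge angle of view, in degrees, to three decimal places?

Angle of view α = 2·arctan(h/2f) with h = 9.24 mm and f = 34.31 mm.
h/2f = 0.13465; arctan(0.13465) ≈ 7.6690°, so α ≈ 15.3380°.

15.338°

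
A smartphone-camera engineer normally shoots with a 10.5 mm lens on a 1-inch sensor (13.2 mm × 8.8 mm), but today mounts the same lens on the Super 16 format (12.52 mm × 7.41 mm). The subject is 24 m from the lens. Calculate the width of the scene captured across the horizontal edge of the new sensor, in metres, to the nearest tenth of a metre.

28.6 m

The focal length stays 10.5 mm; the relevant sensor dimension is now w = 12.52 mm. Object distance dₒ = 24 m = 24000 mm.
Thin-lens field width W = w·(dₒ − f)/f = 12.52 × (24000 − 10.5)/10.5 ≈ 28604.623 mm = 28.6046 m.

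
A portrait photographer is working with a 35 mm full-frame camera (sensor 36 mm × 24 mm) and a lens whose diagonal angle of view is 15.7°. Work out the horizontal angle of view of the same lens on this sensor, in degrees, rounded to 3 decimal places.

13.088°

Sensor diagonal = √(36² + 24²) = √1872.0000 ≈ 43.2666 mm.
From the diagonal AOV: f = 43.2666 / (2·tan(7.85°)) = 43.2666 / 0.27574 ≈ 156.9085 mm.
Horizontal AOV = 2·arctan(36 / (2 × 156.9085)) = 2·arctan(0.11472) ≈ 13.0883°.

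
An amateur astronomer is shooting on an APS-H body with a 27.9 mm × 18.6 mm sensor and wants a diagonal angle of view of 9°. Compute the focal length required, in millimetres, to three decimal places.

Sensor diagonal = √(27.9² + 18.6²) = √1124.3700 ≈ 33.5316 mm.
From α = 2·arctan(d/2f) we get f = d / (2·tan(α/2)).
With d = 33.5316 mm and α/2 = 4.5°, tan(α/2) ≈ 0.07870, so f ≈ 33.5316 / 0.15740 ≈ 213.0299 mm.

213.030 mm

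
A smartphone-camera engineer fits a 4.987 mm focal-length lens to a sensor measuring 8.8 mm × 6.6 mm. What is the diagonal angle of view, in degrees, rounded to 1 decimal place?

Sensor diagonal = √(8.8² + 6.6²) = √121.0000 ≈ 11.0000 mm.
Angle of view α = 2·arctan(d/2f) with d = 11.0000 mm and f = 4.987 mm.
d/2f = 1.10287; arctan(1.10287) ≈ 47.8005°, so α ≈ 95.6011°.

95.6°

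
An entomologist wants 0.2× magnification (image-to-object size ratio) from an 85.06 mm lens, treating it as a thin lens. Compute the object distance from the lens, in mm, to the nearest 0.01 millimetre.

510.36 mm

With m = dᵢ/dₒ and 1/f = 1/dₒ + 1/dᵢ, substituting dᵢ = m·dₒ gives 1/f = (1 + 1/m)/dₒ, hence dₒ = f·(1 + 1/m).
dₒ = 85.06 × (1 + 1/0.2) = 85.06 × 6.00000 ≈ 510.360 mm.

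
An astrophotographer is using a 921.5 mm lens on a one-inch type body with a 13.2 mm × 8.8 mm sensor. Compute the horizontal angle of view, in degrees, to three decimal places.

0.821°

Angle of view α = 2·arctan(w/2f) with w = 13.2 mm and f = 921.5 mm.
w/2f = 0.00716; arctan(0.00716) ≈ 0.4104°, so α ≈ 0.8207°.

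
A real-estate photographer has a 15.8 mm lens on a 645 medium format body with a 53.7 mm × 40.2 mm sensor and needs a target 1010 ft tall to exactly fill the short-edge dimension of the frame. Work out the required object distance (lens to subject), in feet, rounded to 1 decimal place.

397.0 ft

W: 1010 ft × 304.8 mm/ft = 307847.99 mm.
Magnification m = h/W = dᵢ/dₒ; combined with 1/f = 1/dₒ + 1/dᵢ this gives dₒ = f·(1 + W/h).
dₒ = 15.8 mm × (1 + 307848/40.2) = 15.8 × 7658.9102 ≈ 121010.781 mm = 121010.781/304.8 ft = 397.017 ft.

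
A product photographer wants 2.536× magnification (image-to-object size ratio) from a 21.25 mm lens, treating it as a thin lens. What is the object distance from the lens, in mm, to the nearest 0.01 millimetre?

29.63 mm

With m = dᵢ/dₒ and 1/f = 1/dₒ + 1/dᵢ, substituting dᵢ = m·dₒ gives 1/f = (1 + 1/m)/dₒ, hence dₒ = f·(1 + 1/m).
dₒ = 21.25 × (1 + 1/2.536) = 21.25 × 1.39432 ≈ 29.629 mm.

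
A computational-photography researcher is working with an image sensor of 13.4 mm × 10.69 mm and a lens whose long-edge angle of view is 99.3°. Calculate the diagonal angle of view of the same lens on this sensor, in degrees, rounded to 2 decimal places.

112.82°

From the long-edge AOV: f = 13.4 / (2·tan(49.65°)) = 13.4 / 2.35415 ≈ 5.6921 mm.
Sensor diagonal = √(13.4² + 10.69²) = √293.8361 ≈ 17.1416 mm.
Diagonal AOV = 2·arctan(17.1416 / (2 × 5.6921)) = 2·arctan(1.50575) ≈ 112.8220°.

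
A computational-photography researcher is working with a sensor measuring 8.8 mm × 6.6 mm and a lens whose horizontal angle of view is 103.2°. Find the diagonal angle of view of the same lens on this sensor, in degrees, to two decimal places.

From the horizontal AOV: f = 8.8 / (2·tan(51.6°)) = 8.8 / 2.52337 ≈ 3.4874 mm.
Sensor diagonal = √(8.8² + 6.6²) = √121.0000 ≈ 11.0000 mm.
Diagonal AOV = 2·arctan(11.0000 / (2 × 3.4874)) = 2·arctan(1.57711) ≈ 115.2447°.

115.24°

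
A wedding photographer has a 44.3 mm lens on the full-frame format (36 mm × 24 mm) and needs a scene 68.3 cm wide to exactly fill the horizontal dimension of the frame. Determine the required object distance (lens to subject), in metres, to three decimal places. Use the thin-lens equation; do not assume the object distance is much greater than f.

0.885 m

W: 68.3 cm = 683 mm.
Magnification m = w/W = dᵢ/dₒ; combined with 1/f = 1/dₒ + 1/dᵢ this gives dₒ = f·(1 + W/w).
dₒ = 44.3 mm × (1 + 683/36) = 44.3 × 19.9722 ≈ 884.769 mm = 0.884769 m.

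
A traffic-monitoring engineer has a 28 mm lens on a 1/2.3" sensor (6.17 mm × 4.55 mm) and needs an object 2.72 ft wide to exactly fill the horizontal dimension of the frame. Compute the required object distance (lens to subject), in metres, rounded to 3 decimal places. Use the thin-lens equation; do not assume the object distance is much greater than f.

3.790 m

W: 2.72 ft × 304.8 mm/ft = 829.06 mm.
Magnification m = w/W = dᵢ/dₒ; combined with 1/f = 1/dₒ + 1/dᵢ this gives dₒ = f·(1 + W/w).
dₒ = 28 mm × (1 + 829.056/6.17) = 28 × 135.3689 ≈ 3790.329 mm = 3.79033 m.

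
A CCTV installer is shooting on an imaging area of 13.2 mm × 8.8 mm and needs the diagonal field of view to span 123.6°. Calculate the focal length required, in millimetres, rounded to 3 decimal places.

4.253 mm

Sensor diagonal = √(13.2² + 8.8²) = √251.6800 ≈ 15.8644 mm.
From α = 2·arctan(d/2f) we get f = d / (2·tan(α/2)).
With d = 15.8644 mm and α/2 = 61.8°, tan(α/2) ≈ 1.86499, so f ≈ 15.8644 / 3.72998 ≈ 4.2532 mm.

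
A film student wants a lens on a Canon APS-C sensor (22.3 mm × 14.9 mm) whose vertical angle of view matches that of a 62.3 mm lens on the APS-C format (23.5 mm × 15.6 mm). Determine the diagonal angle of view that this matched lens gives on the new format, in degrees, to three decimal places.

Equal vertical AOV ⇒ f₂ = f₁ · 14.9/15.6 = 62.3 × 0.95513 ≈ 59.5045 mm.
Sensor diagonal = √(22.3² + 14.9²) = √719.3000 ≈ 26.8198 mm.
Diagonal AOV on the new format = 2·arctan(26.8198 / (2 × 59.5045)) = 2·arctan(0.22536) ≈ 25.3999°.

25.400°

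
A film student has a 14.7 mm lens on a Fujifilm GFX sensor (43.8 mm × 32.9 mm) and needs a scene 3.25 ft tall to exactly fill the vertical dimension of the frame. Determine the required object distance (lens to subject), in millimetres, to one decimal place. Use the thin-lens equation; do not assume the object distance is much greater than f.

457.3 mm

W: 3.25 ft × 304.8 mm/ft = 990.60 mm.
Magnification m = h/W = dᵢ/dₒ; combined with 1/f = 1/dₒ + 1/dᵢ this gives dₒ = f·(1 + W/h).
dₒ = 14.7 mm × (1 + 990.6/32.9) = 14.7 × 31.1094 ≈ 457.308 mm.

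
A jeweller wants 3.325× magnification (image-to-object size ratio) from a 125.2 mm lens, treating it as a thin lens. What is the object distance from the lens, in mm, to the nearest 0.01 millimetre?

With m = dᵢ/dₒ and 1/f = 1/dₒ + 1/dᵢ, substituting dᵢ = m·dₒ gives 1/f = (1 + 1/m)/dₒ, hence dₒ = f·(1 + 1/m).
dₒ = 125.2 × (1 + 1/3.325) = 125.2 × 1.30075 ≈ 162.854 mm.

162.85 mm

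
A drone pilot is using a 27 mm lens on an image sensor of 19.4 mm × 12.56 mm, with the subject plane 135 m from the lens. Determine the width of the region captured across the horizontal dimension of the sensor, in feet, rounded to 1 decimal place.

dₒ: 135 m = 135000 mm.
Similar triangles through the lens centre give W/dₒ = w/dᵢ; with 1/f = 1/dₒ + 1/dᵢ this gives W = w·(dₒ − f)/f.
W = 19.4 mm × (135000 − 27) / 27 = 19.4 × 4999.0000 ≈ 96980.600 mm = 96980.600/304.8 ft = 318.178 ft.

318.2 ft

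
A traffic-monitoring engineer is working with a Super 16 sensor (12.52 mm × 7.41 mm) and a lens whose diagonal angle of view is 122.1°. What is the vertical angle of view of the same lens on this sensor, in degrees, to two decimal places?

Sensor diagonal = √(12.52² + 7.41²) = √211.6585 ≈ 14.5485 mm.
From the diagonal AOV: f = 14.5485 / (2·tan(61.05°)) = 14.5485 / 3.61553 ≈ 4.0239 mm.
Vertical AOV = 2·arctan(7.41 / (2 × 4.0239)) = 2·arctan(0.92075) ≈ 85.2748°.

85.27°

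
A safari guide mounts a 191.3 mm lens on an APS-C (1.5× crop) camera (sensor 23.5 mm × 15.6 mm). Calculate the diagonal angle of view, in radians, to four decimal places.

Sensor diagonal = √(23.5² + 15.6²) = √795.6100 ≈ 28.2066 mm.
Angle of view α = 2·arctan(d/2f) with d = 28.2066 mm and f = 191.3 mm.
d/2f = 0.07372; arctan(0.07372) ≈ 0.0736 rad, so α ≈ 0.1472 rad.

0.1472 rad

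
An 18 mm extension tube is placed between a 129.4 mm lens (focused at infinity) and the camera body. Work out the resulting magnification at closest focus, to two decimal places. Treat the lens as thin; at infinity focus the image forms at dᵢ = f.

The tube moves the image plane from f to f + e, so dᵢ = 129.4 + 18 = 147.4 mm. Focus is achieved when 1/f = 1/dₒ + 1/dᵢ, giving dₒ = 1/(1/f − 1/(f+e)).
Magnification m = dᵢ/dₒ = (f+e)·(1/f − 1/(f+e)) = e/f = 18/129.4 ≈ 0.1391.

0.14×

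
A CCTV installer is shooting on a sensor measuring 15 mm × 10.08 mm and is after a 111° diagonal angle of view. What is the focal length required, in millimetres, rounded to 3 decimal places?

6.210 mm

Sensor diagonal = √(15² + 10.08²) = √326.6064 ≈ 18.0723 mm.
From α = 2·arctan(d/2f) we get f = d / (2·tan(α/2)).
With d = 18.0723 mm and α/2 = 55.5°, tan(α/2) ≈ 1.45501, so f ≈ 18.0723 / 2.91002 ≈ 6.2104 mm.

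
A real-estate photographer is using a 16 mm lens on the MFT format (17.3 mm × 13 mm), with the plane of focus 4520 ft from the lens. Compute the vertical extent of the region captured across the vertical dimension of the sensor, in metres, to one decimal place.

1119.4 m

dₒ: 4520 ft × 304.8 mm/ft = 1377695.96 mm.
Similar triangles through the lens centre give W/dₒ = h/dᵢ; with 1/f = 1/dₒ + 1/dᵢ this gives W = h·(dₒ − f)/f.
W = 13 mm × (1.3777e+06 − 16) / 16 = 13 × 86104.9972 ≈ 1119364.964 mm = 1119.36 m.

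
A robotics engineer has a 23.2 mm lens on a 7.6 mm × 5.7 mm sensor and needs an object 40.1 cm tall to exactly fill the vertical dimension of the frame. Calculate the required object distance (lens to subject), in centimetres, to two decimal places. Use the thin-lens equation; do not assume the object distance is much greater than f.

W: 40.1 cm = 401 mm.
Magnification m = h/W = dᵢ/dₒ; combined with 1/f = 1/dₒ + 1/dᵢ this gives dₒ = f·(1 + W/h).
dₒ = 23.2 mm × (1 + 401/5.7) = 23.2 × 71.3509 ≈ 1655.340 mm = 165.534 cm.

165.53 cm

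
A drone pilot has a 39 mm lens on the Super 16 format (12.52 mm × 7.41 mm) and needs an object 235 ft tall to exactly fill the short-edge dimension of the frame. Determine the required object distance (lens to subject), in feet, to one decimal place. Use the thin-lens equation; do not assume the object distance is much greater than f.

W: 235 ft × 304.8 mm/ft = 71628.00 mm.
Magnification m = h/W = dᵢ/dₒ; combined with 1/f = 1/dₒ + 1/dᵢ this gives dₒ = f·(1 + W/h).
dₒ = 39 mm × (1 + 71628/7.41) = 39 × 9667.3965 ≈ 377028.462 mm = 377028.462/304.8 ft = 1236.97 ft.

1237.0 ft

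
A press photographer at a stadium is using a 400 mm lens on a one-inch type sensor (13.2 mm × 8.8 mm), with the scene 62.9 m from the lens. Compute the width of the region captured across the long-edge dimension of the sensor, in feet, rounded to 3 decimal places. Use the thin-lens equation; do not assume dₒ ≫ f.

6.767 ft

dₒ: 62.9 m = 62900 mm.
Similar triangles through the lens centre give W/dₒ = w/dᵢ; with 1/f = 1/dₒ + 1/dᵢ this gives W = w·(dₒ − f)/f.
W = 13.2 mm × (62900 − 400) / 400 = 13.2 × 156.2500 ≈ 2062.500 mm = 2062.500/304.8 ft = 6.76673 ft.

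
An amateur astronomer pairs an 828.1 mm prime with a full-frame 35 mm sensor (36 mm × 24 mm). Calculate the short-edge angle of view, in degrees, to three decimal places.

Angle of view α = 2·arctan(h/2f) with h = 24 mm and f = 828.1 mm.
h/2f = 0.01449; arctan(0.01449) ≈ 0.8302°, so α ≈ 1.6604°.

1.660°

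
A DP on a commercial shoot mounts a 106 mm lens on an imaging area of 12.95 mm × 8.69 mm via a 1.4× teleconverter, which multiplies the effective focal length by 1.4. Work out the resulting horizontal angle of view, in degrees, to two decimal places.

5.00°

Effective focal length f = 106 × 1.4 = 148.4 mm.
α = 2·arctan(12.95 / (2 × 148.4)) = 2·arctan(0.04363) ≈ 4.9967°.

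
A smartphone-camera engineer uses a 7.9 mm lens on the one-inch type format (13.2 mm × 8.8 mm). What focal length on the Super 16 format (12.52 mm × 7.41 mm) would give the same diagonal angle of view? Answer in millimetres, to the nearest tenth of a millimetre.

7.2 mm

Sensor diagonal = √(13.2² + 8.8²) = √251.6800 ≈ 15.8644 mm.
Sensor diagonal = √(12.52² + 7.41²) = √211.6585 ≈ 14.5485 mm.
Equal angle of view means equal diagonal/f ratio, so f₂ = f₁ · (diagonal₂/diagonal₁) = 7.9 × 14.5485/15.8644.
f₂ = 7.9 × 0.91705 ≈ 7.245 mm.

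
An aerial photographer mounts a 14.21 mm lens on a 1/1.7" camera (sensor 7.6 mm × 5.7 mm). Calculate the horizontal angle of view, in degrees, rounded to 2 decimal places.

Angle of view α = 2·arctan(w/2f) with w = 7.6 mm and f = 14.21 mm.
w/2f = 0.26742; arctan(0.26742) ≈ 14.9716°, so α ≈ 29.9431°.

29.94°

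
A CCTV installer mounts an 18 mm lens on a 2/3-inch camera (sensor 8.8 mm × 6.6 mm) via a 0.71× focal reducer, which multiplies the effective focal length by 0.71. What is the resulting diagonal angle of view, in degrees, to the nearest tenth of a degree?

46.6°

Effective focal length f = 18 × 0.71 = 12.78 mm.
Sensor diagonal = √(8.8² + 6.6²) = √121.0000 ≈ 11.0000 mm.
α = 2·arctan(11.000 / (2 × 12.78)) = 2·arctan(0.43036) ≈ 46.5702°.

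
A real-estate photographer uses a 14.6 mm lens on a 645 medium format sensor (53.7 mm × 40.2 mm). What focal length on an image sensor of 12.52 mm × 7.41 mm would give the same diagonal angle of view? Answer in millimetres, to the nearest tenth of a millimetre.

3.2 mm

Sensor diagonal = √(53.7² + 40.2²) = √4499.7300 ≈ 67.0800 mm.
Sensor diagonal = √(12.52² + 7.41²) = √211.6585 ≈ 14.5485 mm.
Equal angle of view means equal diagonal/f ratio, so f₂ = f₁ · (diagonal₂/diagonal₁) = 14.6 × 14.5485/67.0800.
f₂ = 14.6 × 0.21688 ≈ 3.166 mm.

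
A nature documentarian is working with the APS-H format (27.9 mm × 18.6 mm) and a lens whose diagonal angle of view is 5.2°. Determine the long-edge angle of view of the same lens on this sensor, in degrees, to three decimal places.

4.328°

Sensor diagonal = √(27.9² + 18.6²) = √1124.3700 ≈ 33.5316 mm.
From the diagonal AOV: f = 33.5316 / (2·tan(2.6°)) = 33.5316 / 0.09082 ≈ 369.2119 mm.
Long-edge AOV = 2·arctan(27.9 / (2 × 369.2119)) = 2·arctan(0.03778) ≈ 4.3276°.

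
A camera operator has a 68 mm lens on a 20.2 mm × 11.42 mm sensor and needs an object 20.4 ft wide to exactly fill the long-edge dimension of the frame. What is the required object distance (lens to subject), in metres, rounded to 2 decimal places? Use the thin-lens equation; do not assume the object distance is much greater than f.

W: 20.4 ft × 304.8 mm/ft = 6217.92 mm.
Magnification m = w/W = dᵢ/dₒ; combined with 1/f = 1/dₒ + 1/dᵢ this gives dₒ = f·(1 + W/w).
dₒ = 68 mm × (1 + 6217.92/20.2) = 68 × 308.8178 ≈ 20999.611 mm = 20.9996 m.

21.00 m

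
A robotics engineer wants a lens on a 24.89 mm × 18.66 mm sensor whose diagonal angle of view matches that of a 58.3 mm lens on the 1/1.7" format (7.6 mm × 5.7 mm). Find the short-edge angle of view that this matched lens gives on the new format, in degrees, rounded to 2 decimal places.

5.60°

Sensor diagonal = √(7.6² + 5.7²) = √90.2500 ≈ 9.5000 mm.
Sensor diagonal = √(24.89² + 18.66²) = √967.7077 ≈ 31.1080 mm.
Equal diagonal AOV ⇒ f₂ = f₁ · 31.1080/9.5000 = 58.3 × 3.27453 ≈ 190.9049 mm.
Short-edge AOV on the new format = 2·arctan(18.66 / (2 × 190.9049)) = 2·arctan(0.04887) ≈ 5.5959°.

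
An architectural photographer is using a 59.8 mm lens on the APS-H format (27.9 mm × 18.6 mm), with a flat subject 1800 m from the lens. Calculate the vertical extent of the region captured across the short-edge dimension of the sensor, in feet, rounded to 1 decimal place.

1836.8 ft

dₒ: 1800 m = 1.8e+06 mm.
Similar triangles through the lens centre give W/dₒ = h/dᵢ; with 1/f = 1/dₒ + 1/dᵢ this gives W = h·(dₒ − f)/f.
W = 18.6 mm × (1.8e+06 − 59.8) / 59.8 = 18.6 × 30099.3344 ≈ 559847.621 mm = 559847.621/304.8 ft = 1836.77 ft.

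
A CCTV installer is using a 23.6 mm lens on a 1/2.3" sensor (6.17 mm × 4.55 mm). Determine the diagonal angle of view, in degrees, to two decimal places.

18.45°

Sensor diagonal = √(6.17² + 4.55²) = √58.7714 ≈ 7.6663 mm.
Angle of view α = 2·arctan(d/2f) with d = 7.6663 mm and f = 23.6 mm.
d/2f = 0.16242; arctan(0.16242) ≈ 9.2255°, so α ≈ 18.4509°.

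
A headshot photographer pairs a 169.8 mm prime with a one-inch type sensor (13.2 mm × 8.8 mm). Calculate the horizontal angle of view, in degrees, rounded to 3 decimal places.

4.452°

Angle of view α = 2·arctan(w/2f) with w = 13.2 mm and f = 169.8 mm.
w/2f = 0.03887; arctan(0.03887) ≈ 2.2259°, so α ≈ 4.4518°.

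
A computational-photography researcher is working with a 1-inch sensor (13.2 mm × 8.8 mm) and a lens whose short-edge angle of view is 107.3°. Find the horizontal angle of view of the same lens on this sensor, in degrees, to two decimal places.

From the short-edge AOV: f = 8.8 / (2·tan(53.65°)) = 8.8 / 2.71770 ≈ 3.2380 mm.
Horizontal AOV = 2·arctan(13.2 / (2 × 3.2380)) = 2·arctan(2.03827) ≈ 127.7338°.

127.73°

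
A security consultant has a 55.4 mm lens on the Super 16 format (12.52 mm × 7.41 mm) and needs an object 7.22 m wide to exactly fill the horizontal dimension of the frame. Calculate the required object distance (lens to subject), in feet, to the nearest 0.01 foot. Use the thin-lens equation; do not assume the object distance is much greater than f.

W: 7.22 m = 7220 mm.
Magnification m = w/W = dᵢ/dₒ; combined with 1/f = 1/dₒ + 1/dᵢ this gives dₒ = f·(1 + W/w).
dₒ = 55.4 mm × (1 + 7220/12.52) = 55.4 × 577.6773 ≈ 32003.323 mm = 32003.323/304.8 ft = 104.998 ft.

105.00 ft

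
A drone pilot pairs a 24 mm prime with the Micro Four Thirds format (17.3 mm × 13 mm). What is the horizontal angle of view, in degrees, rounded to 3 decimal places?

39.640°

Angle of view α = 2·arctan(w/2f) with w = 17.3 mm and f = 24 mm.
w/2f = 0.36042; arctan(0.36042) ≈ 19.8200°, so α ≈ 39.6400°.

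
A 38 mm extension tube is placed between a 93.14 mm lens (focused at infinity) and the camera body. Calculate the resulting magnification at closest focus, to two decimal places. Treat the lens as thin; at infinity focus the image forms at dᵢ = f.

The tube moves the image plane from f to f + e, so dᵢ = 93.14 + 38 = 131.14 mm. Focus is achieved when 1/f = 1/dₒ + 1/dᵢ, giving dₒ = 1/(1/f − 1/(f+e)).
Magnification m = dᵢ/dₒ = (f+e)·(1/f − 1/(f+e)) = e/f = 38/93.14 ≈ 0.4080.

0.41×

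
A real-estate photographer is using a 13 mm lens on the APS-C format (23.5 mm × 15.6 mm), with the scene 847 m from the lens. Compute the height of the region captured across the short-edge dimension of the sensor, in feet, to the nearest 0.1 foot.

dₒ: 847 m = 847000 mm.
Similar triangles through the lens centre give W/dₒ = h/dᵢ; with 1/f = 1/dₒ + 1/dᵢ this gives W = h·(dₒ − f)/f.
W = 15.6 mm × (847000 − 13) / 13 = 15.6 × 65152.8462 ≈ 1016384.400 mm = 1016384.400/304.8 ft = 3334.59 ft.

3334.6 ft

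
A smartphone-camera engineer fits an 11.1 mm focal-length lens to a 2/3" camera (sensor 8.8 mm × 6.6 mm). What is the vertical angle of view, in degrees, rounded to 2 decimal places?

Angle of view α = 2·arctan(h/2f) with h = 6.6 mm and f = 11.1 mm.
h/2f = 0.29730; arctan(0.29730) ≈ 16.5571°, so α ≈ 33.1141°.

33.11°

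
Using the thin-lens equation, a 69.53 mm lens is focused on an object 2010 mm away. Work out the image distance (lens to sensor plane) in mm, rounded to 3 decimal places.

72.021 mm

1/dᵢ = 1/f − 1/dₒ = 1/69.53 − 1/2010 = 0.0138848 mm⁻¹.
dᵢ = 1/0.0138848 ≈ 72.0214 mm.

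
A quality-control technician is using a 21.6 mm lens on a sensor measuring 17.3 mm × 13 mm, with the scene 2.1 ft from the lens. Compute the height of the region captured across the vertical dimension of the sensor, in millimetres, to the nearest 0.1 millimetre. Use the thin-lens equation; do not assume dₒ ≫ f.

dₒ: 2.1 ft × 304.8 mm/ft = 640.08 mm.
Similar triangles through the lens centre give W/dₒ = h/dᵢ; with 1/f = 1/dₒ + 1/dᵢ this gives W = h·(dₒ − f)/f.
W = 13 mm × (640.08 − 21.6) / 21.6 = 13 × 28.6333 ≈ 372.233 mm.

372.2 mm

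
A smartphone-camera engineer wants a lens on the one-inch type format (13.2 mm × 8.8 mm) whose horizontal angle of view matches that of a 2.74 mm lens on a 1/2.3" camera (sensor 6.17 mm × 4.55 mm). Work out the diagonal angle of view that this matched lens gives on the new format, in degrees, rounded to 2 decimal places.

Equal horizontal AOV ⇒ f₂ = f₁ · 13.2/6.17 = 2.74 × 2.13938 ≈ 5.8619 mm.
Sensor diagonal = √(13.2² + 8.8²) = √251.6800 ≈ 15.8644 mm.
Diagonal AOV on the new format = 2·arctan(15.8644 / (2 × 5.8619)) = 2·arctan(1.35318) ≈ 107.0711°.

107.07°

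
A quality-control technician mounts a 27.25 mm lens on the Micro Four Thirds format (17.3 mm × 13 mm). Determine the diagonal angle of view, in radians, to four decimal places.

0.7559 rad

Sensor diagonal = √(17.3² + 13²) = √468.2900 ≈ 21.6400 mm.
Angle of view α = 2·arctan(d/2f) with d = 21.6400 mm and f = 27.25 mm.
d/2f = 0.39706; arctan(0.39706) ≈ 0.3780 rad, so α ≈ 0.7559 rad.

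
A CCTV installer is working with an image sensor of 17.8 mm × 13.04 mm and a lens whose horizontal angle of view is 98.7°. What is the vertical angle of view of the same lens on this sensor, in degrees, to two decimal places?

From the horizontal AOV: f = 17.8 / (2·tan(49.35°)) = 17.8 / 2.32932 ≈ 7.6417 mm.
Vertical AOV = 2·arctan(13.04 / (2 × 7.6417)) = 2·arctan(0.85321) ≈ 80.9425°.

80.94°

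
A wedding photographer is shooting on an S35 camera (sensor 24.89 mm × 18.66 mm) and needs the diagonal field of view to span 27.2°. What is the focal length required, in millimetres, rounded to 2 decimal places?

64.29 mm

Sensor diagonal = √(24.89² + 18.66²) = √967.7077 ≈ 31.1080 mm.
From α = 2·arctan(d/2f) we get f = d / (2·tan(α/2)).
With d = 31.1080 mm and α/2 = 13.6°, tan(α/2) ≈ 0.24193, so f ≈ 31.1080 / 0.48385 ≈ 64.2925 mm.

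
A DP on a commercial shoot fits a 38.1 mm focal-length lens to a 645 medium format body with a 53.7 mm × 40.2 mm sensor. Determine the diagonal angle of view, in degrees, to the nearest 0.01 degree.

82.72°

Sensor diagonal = √(53.7² + 40.2²) = √4499.7300 ≈ 67.0800 mm.
Angle of view α = 2·arctan(d/2f) with d = 67.0800 mm and f = 38.1 mm.
d/2f = 0.88032; arctan(0.88032) ≈ 41.3580°, so α ≈ 82.7159°.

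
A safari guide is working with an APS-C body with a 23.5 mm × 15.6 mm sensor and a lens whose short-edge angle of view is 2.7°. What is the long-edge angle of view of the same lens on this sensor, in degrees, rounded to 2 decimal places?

4.07°

From the short-edge AOV: f = 15.6 / (2·tan(1.35°)) = 15.6 / 0.04713 ≈ 330.9810 mm.
Long-edge AOV = 2·arctan(23.5 / (2 × 330.9810)) = 2·arctan(0.03550) ≈ 4.0664°.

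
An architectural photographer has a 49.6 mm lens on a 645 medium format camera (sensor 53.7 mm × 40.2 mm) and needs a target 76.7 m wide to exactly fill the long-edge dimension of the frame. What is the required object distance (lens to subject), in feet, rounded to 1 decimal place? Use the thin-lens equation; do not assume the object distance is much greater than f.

232.6 ft

W: 76.7 m = 76700 mm.
Magnification m = w/W = dᵢ/dₒ; combined with 1/f = 1/dₒ + 1/dᵢ this gives dₒ = f·(1 + W/w).
dₒ = 49.6 mm × (1 + 76700/53.7) = 49.6 × 1429.3054 ≈ 70893.548 mm = 70893.548/304.8 ft = 232.59 ft.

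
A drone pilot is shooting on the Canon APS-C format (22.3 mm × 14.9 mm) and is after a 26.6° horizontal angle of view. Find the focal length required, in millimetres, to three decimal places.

From α = 2·arctan(w/2f) we get f = w / (2·tan(α/2)).
With w = 22.3 mm and α/2 = 13.3°, tan(α/2) ≈ 0.23639, so f ≈ 22.3 / 0.47278 ≈ 47.1678 mm.

47.168 mm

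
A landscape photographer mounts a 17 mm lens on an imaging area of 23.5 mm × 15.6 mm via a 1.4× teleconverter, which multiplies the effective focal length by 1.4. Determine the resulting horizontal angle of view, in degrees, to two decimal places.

Effective focal length f = 17 × 1.4 = 23.8 mm.
α = 2·arctan(23.5 / (2 × 23.8)) = 2·arctan(0.49370) ≈ 52.5509°.

52.55°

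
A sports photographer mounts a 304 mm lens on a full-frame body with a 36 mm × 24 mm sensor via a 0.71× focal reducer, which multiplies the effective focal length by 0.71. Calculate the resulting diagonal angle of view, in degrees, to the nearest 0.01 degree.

Effective focal length f = 304 × 0.71 = 215.84 mm.
Sensor diagonal = √(36² + 24²) = √1872.0000 ≈ 43.2666 mm.
α = 2·arctan(43.267 / (2 × 215.84)) = 2·arctan(0.10023) ≈ 11.4471°.

11.45°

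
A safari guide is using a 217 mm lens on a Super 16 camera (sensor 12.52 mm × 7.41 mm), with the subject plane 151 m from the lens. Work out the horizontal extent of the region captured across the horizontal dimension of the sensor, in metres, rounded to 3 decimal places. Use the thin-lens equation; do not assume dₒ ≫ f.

dₒ: 151 m = 151000 mm.
Similar triangles through the lens centre give W/dₒ = w/dᵢ; with 1/f = 1/dₒ + 1/dᵢ this gives W = w·(dₒ − f)/f.
W = 12.52 mm × (151000 − 217) / 217 = 12.52 × 694.8525 ≈ 8699.554 mm = 8.69955 m.

8.700 m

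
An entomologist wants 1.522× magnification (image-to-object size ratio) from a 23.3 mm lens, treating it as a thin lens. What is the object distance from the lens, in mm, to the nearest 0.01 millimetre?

With m = dᵢ/dₒ and 1/f = 1/dₒ + 1/dᵢ, substituting dᵢ = m·dₒ gives 1/f = (1 + 1/m)/dₒ, hence dₒ = f·(1 + 1/m).
dₒ = 23.3 × (1 + 1/1.522) = 23.3 × 1.65703 ≈ 38.609 mm.

38.61 mm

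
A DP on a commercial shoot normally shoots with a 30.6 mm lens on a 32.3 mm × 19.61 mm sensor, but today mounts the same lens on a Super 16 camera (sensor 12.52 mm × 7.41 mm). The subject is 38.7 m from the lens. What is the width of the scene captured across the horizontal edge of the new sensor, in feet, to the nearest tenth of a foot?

The focal length stays 30.6 mm; the relevant sensor dimension is now w = 12.52 mm. Object distance dₒ = 38.7 m = 38700 mm.
Thin-lens field width W = w·(dₒ − f)/f = 12.52 × (38700 − 30.6)/30.6 ≈ 15821.598 mm = 15821.598/304.8 ft = 51.9081 ft.

51.9 ft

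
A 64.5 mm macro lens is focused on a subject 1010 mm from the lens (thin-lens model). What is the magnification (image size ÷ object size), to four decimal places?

Thin lens: 1/f = 1/dₒ + 1/dᵢ → 1/dᵢ = 1/64.5 − 1/1010 = 0.0145138 mm⁻¹, so dᵢ ≈ 68.9001 mm.
Magnification m = dᵢ/dₒ = 68.9001/1010 ≈ 0.06822.

0.0682×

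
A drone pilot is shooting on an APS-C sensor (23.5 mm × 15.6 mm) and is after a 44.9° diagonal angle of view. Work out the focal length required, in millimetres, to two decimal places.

Sensor diagonal = √(23.5² + 15.6²) = √795.6100 ≈ 28.2066 mm.
From α = 2·arctan(d/2f) we get f = d / (2·tan(α/2)).
With d = 28.2066 mm and α/2 = 22.45°, tan(α/2) ≈ 0.41319, so f ≈ 28.2066 / 0.82638 ≈ 34.1325 mm.

34.13 mm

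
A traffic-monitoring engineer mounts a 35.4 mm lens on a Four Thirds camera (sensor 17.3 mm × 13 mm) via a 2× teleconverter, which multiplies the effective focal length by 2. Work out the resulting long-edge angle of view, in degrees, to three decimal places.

Effective focal length f = 35.4 × 2 = 70.8 mm.
α = 2·arctan(17.3 / (2 × 70.8)) = 2·arctan(0.12218) ≈ 13.9312°.

13.931°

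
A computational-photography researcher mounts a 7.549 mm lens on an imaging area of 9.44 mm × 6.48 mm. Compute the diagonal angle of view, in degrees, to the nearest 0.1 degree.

Sensor diagonal = √(9.44² + 6.48²) = √131.1040 ≈ 11.4501 mm.
Angle of view α = 2·arctan(d/2f) with d = 11.4501 mm and f = 7.549 mm.
d/2f = 0.75838; arctan(0.75838) ≈ 37.1761°, so α ≈ 74.3521°.

74.4°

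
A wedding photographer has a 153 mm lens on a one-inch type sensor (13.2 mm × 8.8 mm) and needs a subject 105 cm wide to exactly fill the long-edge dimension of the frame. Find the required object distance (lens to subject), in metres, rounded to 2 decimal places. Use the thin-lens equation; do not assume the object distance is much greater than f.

12.32 m

W: 105 cm = 1050 mm.
Magnification m = w/W = dᵢ/dₒ; combined with 1/f = 1/dₒ + 1/dᵢ this gives dₒ = f·(1 + W/w).
dₒ = 153 mm × (1 + 1050/13.2) = 153 × 80.5455 ≈ 12323.455 mm = 12.3235 m.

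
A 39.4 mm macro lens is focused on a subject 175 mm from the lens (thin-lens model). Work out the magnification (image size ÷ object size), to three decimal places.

0.291×

Thin lens: 1/f = 1/dₒ + 1/dᵢ → 1/dᵢ = 1/39.4 − 1/175 = 0.0196664 mm⁻¹, so dᵢ ≈ 50.8481 mm.
Magnification m = dᵢ/dₒ = 50.8481/175 ≈ 0.29056.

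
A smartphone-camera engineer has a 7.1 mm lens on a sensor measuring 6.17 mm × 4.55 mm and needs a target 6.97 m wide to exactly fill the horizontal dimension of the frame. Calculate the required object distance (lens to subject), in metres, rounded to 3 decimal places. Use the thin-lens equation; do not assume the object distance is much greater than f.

W: 6.97 m = 6970 mm.
Magnification m = w/W = dᵢ/dₒ; combined with 1/f = 1/dₒ + 1/dᵢ this gives dₒ = f·(1 + W/w).
dₒ = 7.1 mm × (1 + 6970/6.17) = 7.1 × 1130.6596 ≈ 8027.683 mm = 8.02768 m.

8.028 m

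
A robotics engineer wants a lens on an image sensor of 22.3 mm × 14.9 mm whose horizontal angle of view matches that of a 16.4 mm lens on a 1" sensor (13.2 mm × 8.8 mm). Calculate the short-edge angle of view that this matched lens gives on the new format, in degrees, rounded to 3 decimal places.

30.101°

Equal horizontal AOV ⇒ f₂ = f₁ · 22.3/13.2 = 16.4 × 1.68939 ≈ 27.7061 mm.
Short-edge AOV on the new format = 2·arctan(14.9 / (2 × 27.7061)) = 2·arctan(0.26889) ≈ 30.1010°.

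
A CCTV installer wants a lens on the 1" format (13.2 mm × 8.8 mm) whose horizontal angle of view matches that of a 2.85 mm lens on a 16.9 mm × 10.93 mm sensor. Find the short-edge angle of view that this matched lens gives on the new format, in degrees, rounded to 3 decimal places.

126.329°

Equal horizontal AOV ⇒ f₂ = f₁ · 13.2/16.9 = 2.85 × 0.78107 ≈ 2.2260 mm.
Short-edge AOV on the new format = 2·arctan(8.8 / (2 × 2.2260)) = 2·arctan(1.97661) ≈ 126.3287°.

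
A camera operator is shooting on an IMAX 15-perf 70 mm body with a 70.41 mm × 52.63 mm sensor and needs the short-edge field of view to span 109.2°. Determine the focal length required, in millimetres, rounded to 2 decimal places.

From α = 2·arctan(h/2f) we get f = h / (2·tan(α/2)).
With h = 52.63 mm and α/2 = 54.6°, tan(α/2) ≈ 1.40714, so f ≈ 52.63 / 2.81427 ≈ 18.7011 mm.

18.70 mm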